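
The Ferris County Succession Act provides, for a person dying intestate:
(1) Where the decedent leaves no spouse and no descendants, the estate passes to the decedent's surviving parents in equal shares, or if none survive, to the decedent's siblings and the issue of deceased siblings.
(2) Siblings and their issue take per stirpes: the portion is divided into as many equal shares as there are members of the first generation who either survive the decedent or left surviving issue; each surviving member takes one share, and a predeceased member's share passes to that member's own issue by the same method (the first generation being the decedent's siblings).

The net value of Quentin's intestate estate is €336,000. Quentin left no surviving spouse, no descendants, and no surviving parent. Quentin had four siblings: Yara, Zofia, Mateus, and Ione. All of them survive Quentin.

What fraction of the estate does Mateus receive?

The entire €336,000 passes to the siblings and their issue.
That amount (€336,000) is divided into 4 shares of €84,000: Yara, Zofia, Mateus, and Ione each take €84,000.

Mateus receives 1/4 of the estate.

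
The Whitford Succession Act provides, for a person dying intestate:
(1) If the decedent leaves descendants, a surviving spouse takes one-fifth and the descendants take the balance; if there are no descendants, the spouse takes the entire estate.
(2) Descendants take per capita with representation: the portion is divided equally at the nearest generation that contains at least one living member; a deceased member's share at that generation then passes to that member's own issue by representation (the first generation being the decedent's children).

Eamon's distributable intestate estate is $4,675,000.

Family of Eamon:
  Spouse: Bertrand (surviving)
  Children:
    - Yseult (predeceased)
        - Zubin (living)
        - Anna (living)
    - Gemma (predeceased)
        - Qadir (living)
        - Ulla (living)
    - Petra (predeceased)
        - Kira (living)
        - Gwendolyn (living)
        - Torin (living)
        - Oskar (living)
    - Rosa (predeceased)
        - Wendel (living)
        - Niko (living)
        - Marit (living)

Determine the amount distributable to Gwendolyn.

Bertrand takes one-fifth of $4,675,000 = $935,000. The remaining $3,740,000 passes to the descendants.
No child survives, so the initial division is made at the grandchildren's generation.
The descendants' portion ($3,740,000) is divided into 11 shares of $340,000: Zubin, Anna, Qadir, Ulla, Kira, Gwendolyn, Torin, Oskar, Wendel, Niko, and Marit each take $340,000.

Gwendolyn receives $340,000.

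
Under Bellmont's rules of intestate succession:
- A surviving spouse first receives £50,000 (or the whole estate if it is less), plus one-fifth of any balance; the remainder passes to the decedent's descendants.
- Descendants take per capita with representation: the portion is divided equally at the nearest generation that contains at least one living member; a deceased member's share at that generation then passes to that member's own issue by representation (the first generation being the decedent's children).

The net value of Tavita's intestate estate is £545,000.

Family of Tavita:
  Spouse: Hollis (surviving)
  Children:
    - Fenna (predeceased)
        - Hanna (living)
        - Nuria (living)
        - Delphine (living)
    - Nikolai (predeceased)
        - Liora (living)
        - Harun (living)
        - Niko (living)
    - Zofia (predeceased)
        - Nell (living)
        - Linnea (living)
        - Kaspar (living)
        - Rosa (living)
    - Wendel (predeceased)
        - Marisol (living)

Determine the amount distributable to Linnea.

Linnea receives £36,000.

Hollis first takes £50,000, leaving a balance of £495,000. Hollis then takes one-fifth of the balance (£99,000), for a total of £149,000. The remaining £396,000 passes to the descendants.
No child survives, so the initial division is made at the grandchildren's generation.
The descendants' portion (£396,000) is divided into 11 shares of £36,000: Hanna, Nuria, Delphine, Liora, Harun, Niko, Nell, Linnea, Kaspar, Rosa, and Marisol each take £36,000.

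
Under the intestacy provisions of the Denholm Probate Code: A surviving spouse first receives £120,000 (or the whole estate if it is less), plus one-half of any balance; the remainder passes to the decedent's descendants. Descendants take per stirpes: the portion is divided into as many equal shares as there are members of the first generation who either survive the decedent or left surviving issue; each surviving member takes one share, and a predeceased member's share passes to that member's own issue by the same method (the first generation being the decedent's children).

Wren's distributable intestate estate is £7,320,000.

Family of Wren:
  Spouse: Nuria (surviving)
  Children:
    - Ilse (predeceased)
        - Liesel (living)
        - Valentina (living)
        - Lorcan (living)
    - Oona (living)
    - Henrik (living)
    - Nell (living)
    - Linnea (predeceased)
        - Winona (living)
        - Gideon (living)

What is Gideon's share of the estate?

Gideon receives £360,000.

Nuria first takes £120,000, leaving a balance of £7,200,000. Nuria then takes one-half of the balance (£3,600,000), for a total of £3,720,000. The remaining £3,600,000 passes to the descendants.
The descendants' portion (£3,600,000) is divided into 5 shares of £720,000: Oona, Henrik, and Nell each take £720,000; Ilse's £720,000 share passes to Ilse's issue; Linnea's £720,000 share passes to Linnea's issue.
Ilse's share (£720,000) is divided into 3 shares of £240,000: Liesel, Valentina, and Lorcan each take £240,000.
Linnea's share (£720,000) is divided into 2 shares of £360,000: Winona and Gideon each take £360,000.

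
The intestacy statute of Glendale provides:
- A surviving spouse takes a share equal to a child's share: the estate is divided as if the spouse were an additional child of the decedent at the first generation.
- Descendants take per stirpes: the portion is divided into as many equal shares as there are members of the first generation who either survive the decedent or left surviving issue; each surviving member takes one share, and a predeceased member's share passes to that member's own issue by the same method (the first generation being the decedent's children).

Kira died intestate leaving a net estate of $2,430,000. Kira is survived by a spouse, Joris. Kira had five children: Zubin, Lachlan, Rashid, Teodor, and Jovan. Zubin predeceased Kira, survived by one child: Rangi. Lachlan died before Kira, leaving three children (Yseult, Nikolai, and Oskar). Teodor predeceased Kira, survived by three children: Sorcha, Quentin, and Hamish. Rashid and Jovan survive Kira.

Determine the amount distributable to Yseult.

The spouse counts as an additional share at the children's level, so there are 6 primary shares of $405,000. Joris takes one such share ($405,000).
The children's combined portion ($2,025,000) is divided into 5 shares of $405,000: Rashid and Jovan each take $405,000; Zubin's $405,000 share passes to Zubin's issue; Lachlan's $405,000 share passes to Lachlan's issue; Teodor's $405,000 share passes to Teodor's issue.
Zubin's share ($405,000) passes entirely to Rangi.
Lachlan's share ($405,000) is divided into 3 shares of $135,000: Yseult, Nikolai, and Oskar each take $135,000.
Teodor's share ($405,000) is divided into 3 shares of $135,000: Sorcha, Quentin, and Hamish each take $135,000.

Yseult receives $135,000.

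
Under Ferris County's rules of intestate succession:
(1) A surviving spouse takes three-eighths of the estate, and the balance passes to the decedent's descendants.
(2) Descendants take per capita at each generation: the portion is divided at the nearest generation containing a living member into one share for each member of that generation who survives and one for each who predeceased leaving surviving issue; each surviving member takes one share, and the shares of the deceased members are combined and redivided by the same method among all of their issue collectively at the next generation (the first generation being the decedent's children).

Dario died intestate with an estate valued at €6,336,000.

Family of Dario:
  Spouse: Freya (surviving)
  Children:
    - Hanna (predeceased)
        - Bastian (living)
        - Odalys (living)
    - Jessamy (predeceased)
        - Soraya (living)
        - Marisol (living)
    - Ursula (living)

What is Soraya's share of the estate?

Soraya receives €660,000.

Freya takes three-eighths of €6,336,000 = €2,376,000. The remaining €3,960,000 passes to the descendants.
The descendants' portion (€3,960,000) is divided at the children's generation into 3 shares of €1,320,000. Ursula takes €1,320,000. The 2 shares of the deceased (Hanna and Jessamy) are combined into a pool of €2,640,000.
That pool (€2,640,000) is divided at the grandchildren's generation equally among Bastian, Odalys, Soraya, and Marisol: €660,000 each.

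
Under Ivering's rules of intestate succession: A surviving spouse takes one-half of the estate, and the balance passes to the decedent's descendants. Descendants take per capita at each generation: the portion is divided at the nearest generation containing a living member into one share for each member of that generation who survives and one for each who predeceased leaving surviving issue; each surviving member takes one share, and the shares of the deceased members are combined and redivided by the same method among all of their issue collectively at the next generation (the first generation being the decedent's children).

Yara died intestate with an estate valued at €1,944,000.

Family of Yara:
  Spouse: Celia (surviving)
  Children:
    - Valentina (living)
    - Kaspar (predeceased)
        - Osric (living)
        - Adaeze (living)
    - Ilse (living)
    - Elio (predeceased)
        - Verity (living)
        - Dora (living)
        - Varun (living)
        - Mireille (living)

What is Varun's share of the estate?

Varun receives €81,000.

Celia takes one-half of €1,944,000 = €972,000. The remaining €972,000 passes to the descendants.
The descendants' portion (€972,000) is divided at the children's generation into 4 shares of €243,000. Valentina and Ilse each take €243,000. The 2 shares of the deceased (Kaspar and Elio) are combined into a pool of €486,000.
That pool (€486,000) is divided at the grandchildren's generation equally among Osric, Adaeze, Verity, Dora, Varun, and Mireille: €81,000 each.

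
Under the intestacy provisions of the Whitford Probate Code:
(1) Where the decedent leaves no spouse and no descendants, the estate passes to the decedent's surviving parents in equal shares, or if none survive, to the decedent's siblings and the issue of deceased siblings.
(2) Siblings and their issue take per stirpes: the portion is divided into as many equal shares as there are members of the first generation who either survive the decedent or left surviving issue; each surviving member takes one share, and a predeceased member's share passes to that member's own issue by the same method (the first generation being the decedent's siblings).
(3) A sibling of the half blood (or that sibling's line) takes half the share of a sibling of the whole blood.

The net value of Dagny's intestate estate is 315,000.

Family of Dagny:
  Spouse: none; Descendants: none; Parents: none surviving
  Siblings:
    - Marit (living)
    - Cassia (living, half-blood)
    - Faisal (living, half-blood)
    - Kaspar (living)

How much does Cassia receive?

The entire 315,000 passes to the siblings and their issue.
Counting each half-blood sibling's line as half a unit, there are 3 units in 315,000, so one unit is 105,000. Whole-blood lines (Marit and Kaspar) take 105,000 each; half-blood lines (Cassia and Faisal) take 52,500 each.

Cassia receives 52,500.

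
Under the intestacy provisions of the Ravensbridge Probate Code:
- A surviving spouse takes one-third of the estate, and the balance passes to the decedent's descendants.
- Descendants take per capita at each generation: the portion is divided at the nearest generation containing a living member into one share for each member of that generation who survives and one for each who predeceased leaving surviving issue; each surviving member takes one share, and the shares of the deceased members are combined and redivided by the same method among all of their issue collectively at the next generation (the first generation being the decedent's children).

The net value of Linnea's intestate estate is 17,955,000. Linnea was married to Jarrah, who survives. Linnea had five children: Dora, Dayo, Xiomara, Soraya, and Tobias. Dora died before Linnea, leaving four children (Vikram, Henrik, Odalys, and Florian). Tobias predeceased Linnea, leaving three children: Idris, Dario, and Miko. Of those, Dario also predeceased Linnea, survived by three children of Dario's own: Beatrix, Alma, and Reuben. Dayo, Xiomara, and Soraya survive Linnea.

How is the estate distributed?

Jarrah takes one-third of 17,955,000 = 5,985,000. The remaining 11,970,000 passes to the descendants.
The descendants' portion (11,970,000) is divided at the children's generation into 5 shares of 2,394,000. Dayo, Xiomara, and Soraya each take 2,394,000. The 2 shares of the deceased (Dora and Tobias) are combined into a pool of 4,788,000.
That pool (4,788,000) is divided at the grandchildren's generation into 7 shares of 684,000. Vikram, Henrik, Odalys, Florian, Idris, and Miko each take 684,000. The remaining share for the deceased Dario (684,000) is carried to the next generation.
That pool (684,000) is divided at the great-grandchildren's generation equally among Beatrix, Alma, and Reuben: 228,000 each.

Jarrah: 5,985,000; Vikram: 684,000; Henrik: 684,000; Odalys: 684,000; Florian: 684,000; Dayo: 2,394,000; Xiomara: 2,394,000; Soraya: 2,394,000; Idris: 684,000; Beatrix: 228,000; Alma: 228,000; Reuben: 228,000; Miko: 684,000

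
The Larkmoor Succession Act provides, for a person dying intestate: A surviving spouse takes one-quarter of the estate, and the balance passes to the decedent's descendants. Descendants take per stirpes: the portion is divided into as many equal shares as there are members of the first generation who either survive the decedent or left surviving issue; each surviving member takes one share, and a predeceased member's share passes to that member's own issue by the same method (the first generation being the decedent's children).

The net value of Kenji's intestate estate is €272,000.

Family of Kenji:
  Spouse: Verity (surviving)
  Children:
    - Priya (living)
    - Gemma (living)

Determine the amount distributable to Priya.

Verity takes one-quarter of €272,000 = €68,000. The remaining €204,000 passes to the descendants.
The descendants' portion (€204,000) is divided into 2 shares of €102,000: Priya and Gemma each take €102,000.

Priya receives €102,000.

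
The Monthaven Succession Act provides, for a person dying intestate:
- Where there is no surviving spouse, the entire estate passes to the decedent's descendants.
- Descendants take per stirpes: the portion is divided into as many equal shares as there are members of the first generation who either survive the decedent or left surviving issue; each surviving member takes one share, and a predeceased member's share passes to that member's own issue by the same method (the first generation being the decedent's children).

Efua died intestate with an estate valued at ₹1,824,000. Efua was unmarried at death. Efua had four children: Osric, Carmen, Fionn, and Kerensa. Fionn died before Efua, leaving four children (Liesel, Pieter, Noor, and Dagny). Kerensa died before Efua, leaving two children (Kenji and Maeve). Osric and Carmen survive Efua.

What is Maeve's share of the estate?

Maeve receives ₹228,000.

The entire ₹1,824,000 passes to the descendants.
That amount (₹1,824,000) is divided into 4 shares of ₹456,000: Osric and Carmen each take ₹456,000; Fionn's ₹456,000 share passes to Fionn's issue; Kerensa's ₹456,000 share passes to Kerensa's issue.
Fionn's share (₹456,000) is divided into 4 shares of ₹114,000: Liesel, Pieter, Noor, and Dagny each take ₹114,000.
Kerensa's share (₹456,000) is divided into 2 shares of ₹228,000: Kenji and Maeve each take ₹228,000.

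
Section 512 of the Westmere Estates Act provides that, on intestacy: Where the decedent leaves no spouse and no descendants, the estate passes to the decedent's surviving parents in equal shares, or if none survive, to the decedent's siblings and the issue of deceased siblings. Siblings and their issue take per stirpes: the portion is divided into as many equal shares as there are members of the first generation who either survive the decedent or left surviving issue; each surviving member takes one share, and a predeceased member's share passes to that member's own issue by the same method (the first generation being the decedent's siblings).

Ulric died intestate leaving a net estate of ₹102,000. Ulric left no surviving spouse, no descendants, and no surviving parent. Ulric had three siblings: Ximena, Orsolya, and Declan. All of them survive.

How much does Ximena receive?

Ximena receives ₹34,000.

The entire ₹102,000 passes to the siblings and their issue.
That amount (₹102,000) is divided into 3 shares of ₹34,000: Ximena, Orsolya, and Declan each take ₹34,000.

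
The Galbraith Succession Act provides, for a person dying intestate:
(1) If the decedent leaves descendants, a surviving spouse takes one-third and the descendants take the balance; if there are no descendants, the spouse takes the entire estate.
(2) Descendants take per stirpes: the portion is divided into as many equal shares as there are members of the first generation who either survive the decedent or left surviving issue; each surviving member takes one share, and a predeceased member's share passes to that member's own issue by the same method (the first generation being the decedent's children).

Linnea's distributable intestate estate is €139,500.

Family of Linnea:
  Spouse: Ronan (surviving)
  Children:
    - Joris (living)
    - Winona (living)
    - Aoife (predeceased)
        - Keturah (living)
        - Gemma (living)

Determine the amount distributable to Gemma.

Gemma receives €15,500.

Ronan takes one-third of €139,500 = €46,500. The remaining €93,000 passes to the descendants.
The descendants' portion (€93,000) is divided into 3 shares of €31,000: Joris and Winona each take €31,000; Aoife's €31,000 share passes to Aoife's issue.
Aoife's share (€31,000) is divided into 2 shares of €15,500: Keturah and Gemma each take €15,500.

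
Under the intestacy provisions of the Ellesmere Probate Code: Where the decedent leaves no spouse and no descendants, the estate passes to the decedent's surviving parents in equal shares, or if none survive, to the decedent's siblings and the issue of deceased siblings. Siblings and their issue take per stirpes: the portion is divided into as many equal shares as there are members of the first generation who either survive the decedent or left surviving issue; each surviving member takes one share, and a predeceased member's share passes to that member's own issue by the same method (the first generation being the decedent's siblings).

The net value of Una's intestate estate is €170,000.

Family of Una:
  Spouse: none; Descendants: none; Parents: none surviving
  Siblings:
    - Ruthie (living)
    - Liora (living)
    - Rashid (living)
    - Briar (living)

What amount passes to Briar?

The entire €170,000 passes to the siblings and their issue.
That amount (€170,000) is divided into 4 shares of €42,500: Ruthie, Liora, Rashid, and Briar each take €42,500.

Briar receives €42,500.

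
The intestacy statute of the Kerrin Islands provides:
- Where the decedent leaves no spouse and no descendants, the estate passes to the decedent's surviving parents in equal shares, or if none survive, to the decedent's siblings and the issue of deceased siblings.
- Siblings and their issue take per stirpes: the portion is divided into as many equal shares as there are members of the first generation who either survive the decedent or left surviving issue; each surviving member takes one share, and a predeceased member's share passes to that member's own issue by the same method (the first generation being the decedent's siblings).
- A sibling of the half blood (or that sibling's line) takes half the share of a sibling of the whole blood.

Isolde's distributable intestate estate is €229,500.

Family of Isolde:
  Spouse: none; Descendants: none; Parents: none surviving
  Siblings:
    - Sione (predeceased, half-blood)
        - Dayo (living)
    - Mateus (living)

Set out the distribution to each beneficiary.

The entire €229,500 passes to the siblings and their issue.
Counting each half-blood sibling's line as half a unit, there are 3/2 units in €229,500, so one unit is €153,000. Whole-blood lines (Mateus) take €153,000 each; half-blood lines (Sione) take €76,500 each.
Sione's share (€76,500) passes entirely to Dayo.

Dayo: €76,500; Mateus: €153,000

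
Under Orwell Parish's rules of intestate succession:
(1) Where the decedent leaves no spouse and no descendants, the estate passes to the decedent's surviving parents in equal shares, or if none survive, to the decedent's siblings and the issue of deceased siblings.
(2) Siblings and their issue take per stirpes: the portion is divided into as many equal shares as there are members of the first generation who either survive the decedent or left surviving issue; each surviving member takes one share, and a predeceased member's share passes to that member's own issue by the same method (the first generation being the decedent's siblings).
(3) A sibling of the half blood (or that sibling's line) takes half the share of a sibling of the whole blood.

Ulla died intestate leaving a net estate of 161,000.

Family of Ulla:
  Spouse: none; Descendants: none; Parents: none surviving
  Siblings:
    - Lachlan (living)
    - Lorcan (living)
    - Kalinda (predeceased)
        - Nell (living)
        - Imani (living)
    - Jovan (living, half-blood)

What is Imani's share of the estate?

Imani receives 23,000.

The entire 161,000 passes to the siblings and their issue.
Counting each half-blood sibling's line as half a unit, there are 7/2 units in 161,000, so one unit is 46,000. Whole-blood lines (Lachlan, Lorcan, and Kalinda) take 46,000 each; half-blood lines (Jovan) take 23,000 each.
Kalinda's share (46,000) is divided into 2 shares of 23,000: Nell and Imani each take 23,000.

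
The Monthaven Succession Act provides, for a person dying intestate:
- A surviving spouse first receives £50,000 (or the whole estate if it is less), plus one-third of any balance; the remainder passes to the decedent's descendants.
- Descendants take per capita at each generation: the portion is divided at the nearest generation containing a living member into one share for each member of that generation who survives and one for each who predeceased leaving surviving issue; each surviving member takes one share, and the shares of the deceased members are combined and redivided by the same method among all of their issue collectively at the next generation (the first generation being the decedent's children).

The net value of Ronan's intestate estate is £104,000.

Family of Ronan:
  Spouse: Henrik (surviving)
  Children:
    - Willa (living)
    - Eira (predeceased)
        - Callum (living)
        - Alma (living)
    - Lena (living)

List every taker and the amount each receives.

Henrik: £68,000; Willa: £12,000; Callum: £6,000; Alma: £6,000; Lena: £12,000

Henrik first takes £50,000, leaving a balance of £54,000. Henrik then takes one-third of the balance (£18,000), for a total of £68,000. The remaining £36,000 passes to the descendants.
The descendants' portion (£36,000) is divided at the children's generation into 3 shares of £12,000. Willa and Lena each take £12,000. The remaining share for the deceased Eira (£12,000) is carried to the next generation.
That pool (£12,000) is divided at the grandchildren's generation equally among Callum and Alma: £6,000 each.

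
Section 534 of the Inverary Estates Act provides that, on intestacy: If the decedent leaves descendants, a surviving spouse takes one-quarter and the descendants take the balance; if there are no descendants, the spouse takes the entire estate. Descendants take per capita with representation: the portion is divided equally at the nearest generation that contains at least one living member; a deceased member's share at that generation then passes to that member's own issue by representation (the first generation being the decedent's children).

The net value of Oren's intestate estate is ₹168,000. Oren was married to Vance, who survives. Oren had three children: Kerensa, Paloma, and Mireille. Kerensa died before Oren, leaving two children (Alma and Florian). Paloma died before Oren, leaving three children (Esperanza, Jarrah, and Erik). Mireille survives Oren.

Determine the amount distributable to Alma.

Alma receives ₹21,000.

Vance takes one-quarter of ₹168,000 = ₹42,000. The remaining ₹126,000 passes to the descendants.
The descendants' portion (₹126,000) is divided into 3 shares of ₹42,000: Mireille takes ₹42,000; Kerensa's ₹42,000 share passes to Kerensa's issue; Paloma's ₹42,000 share passes to Paloma's issue.
Kerensa's share (₹42,000) is divided into 2 shares of ₹21,000: Alma and Florian each take ₹21,000.
Paloma's share (₹42,000) is divided into 3 shares of ₹14,000: Esperanza, Jarrah, and Erik each take ₹14,000.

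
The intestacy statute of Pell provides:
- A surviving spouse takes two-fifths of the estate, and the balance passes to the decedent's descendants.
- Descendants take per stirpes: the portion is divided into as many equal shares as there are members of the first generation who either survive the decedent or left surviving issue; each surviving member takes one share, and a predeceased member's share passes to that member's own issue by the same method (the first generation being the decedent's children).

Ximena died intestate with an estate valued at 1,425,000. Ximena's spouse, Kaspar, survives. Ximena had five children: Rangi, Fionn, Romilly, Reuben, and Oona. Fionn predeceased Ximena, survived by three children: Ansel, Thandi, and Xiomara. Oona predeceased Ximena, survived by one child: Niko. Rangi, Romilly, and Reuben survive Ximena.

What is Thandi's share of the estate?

Kaspar takes two-fifths of 1,425,000 = 570,000. The remaining 855,000 passes to the descendants.
The descendants' portion (855,000) is divided into 5 shares of 171,000: Rangi, Romilly, and Reuben each take 171,000; Fionn's 171,000 share passes to Fionn's issue; Oona's 171,000 share passes to Oona's issue.
Fionn's share (171,000) is divided into 3 shares of 57,000: Ansel, Thandi, and Xiomara each take 57,000.
Oona's share (171,000) passes entirely to Niko.

Thandi receives 57,000.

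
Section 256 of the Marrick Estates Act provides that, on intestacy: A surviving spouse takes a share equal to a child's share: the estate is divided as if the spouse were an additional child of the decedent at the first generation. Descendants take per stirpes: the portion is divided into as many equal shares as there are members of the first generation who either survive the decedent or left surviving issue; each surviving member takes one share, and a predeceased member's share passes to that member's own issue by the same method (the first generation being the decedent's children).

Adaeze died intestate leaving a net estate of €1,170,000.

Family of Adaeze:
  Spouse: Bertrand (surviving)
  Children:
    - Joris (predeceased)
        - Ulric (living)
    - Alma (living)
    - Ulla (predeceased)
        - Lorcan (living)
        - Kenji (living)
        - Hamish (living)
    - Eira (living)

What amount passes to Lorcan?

The spouse counts as an additional share at the children's level, so there are 5 primary shares of €234,000. Bertrand takes one such share (€234,000).
The children's combined portion (€936,000) is divided into 4 shares of €234,000: Alma and Eira each take €234,000; Joris's €234,000 share passes to Joris's issue; Ulla's €234,000 share passes to Ulla's issue.
Joris's share (€234,000) passes entirely to Ulric.
Ulla's share (€234,000) is divided into 3 shares of €78,000: Lorcan, Kenji, and Hamish each take €78,000.

Lorcan receives €78,000.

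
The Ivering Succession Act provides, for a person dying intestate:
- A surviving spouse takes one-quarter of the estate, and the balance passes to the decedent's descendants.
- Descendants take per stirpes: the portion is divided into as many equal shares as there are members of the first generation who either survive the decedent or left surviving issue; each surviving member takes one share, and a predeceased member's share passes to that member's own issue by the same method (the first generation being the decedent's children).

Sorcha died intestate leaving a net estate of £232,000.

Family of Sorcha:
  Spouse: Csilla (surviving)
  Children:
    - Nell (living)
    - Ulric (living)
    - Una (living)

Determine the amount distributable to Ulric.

Csilla takes one-quarter of £232,000 = £58,000. The remaining £174,000 passes to the descendants.
The descendants' portion (£174,000) is divided into 3 shares of £58,000: Nell, Ulric, and Una each take £58,000.

Ulric receives £58,000.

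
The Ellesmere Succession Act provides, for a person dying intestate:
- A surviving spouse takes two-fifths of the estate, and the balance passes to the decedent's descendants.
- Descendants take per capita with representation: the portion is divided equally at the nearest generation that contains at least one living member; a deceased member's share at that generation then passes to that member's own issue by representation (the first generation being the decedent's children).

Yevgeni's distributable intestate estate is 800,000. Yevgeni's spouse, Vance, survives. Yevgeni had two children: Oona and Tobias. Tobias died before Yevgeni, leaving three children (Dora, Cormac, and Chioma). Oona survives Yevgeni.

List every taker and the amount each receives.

Vance takes two-fifths of 800,000 = 320,000. The remaining 480,000 passes to the descendants.
The descendants' portion (480,000) is divided into 2 shares of 240,000: Oona takes 240,000; Tobias's 240,000 share passes to Tobias's issue.
Tobias's share (240,000) is divided into 3 shares of 80,000: Dora, Cormac, and Chioma each take 80,000.

Vance: 320,000; Oona: 240,000; Dora: 80,000; Cormac: 80,000; Chioma: 80,000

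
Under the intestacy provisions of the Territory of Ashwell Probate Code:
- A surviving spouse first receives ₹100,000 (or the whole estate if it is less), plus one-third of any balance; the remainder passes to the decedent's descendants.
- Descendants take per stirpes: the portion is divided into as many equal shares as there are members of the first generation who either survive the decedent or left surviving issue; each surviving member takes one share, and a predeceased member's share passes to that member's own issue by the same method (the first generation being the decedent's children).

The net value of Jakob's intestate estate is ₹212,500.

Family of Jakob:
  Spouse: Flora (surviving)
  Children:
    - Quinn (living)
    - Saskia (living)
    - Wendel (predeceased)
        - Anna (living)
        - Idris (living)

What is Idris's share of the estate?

Flora first takes ₹100,000, leaving a balance of ₹112,500. Flora then takes one-third of the balance (₹37,500), for a total of ₹137,500. The remaining ₹75,000 passes to the descendants.
The descendants' portion (₹75,000) is divided into 3 shares of ₹25,000: Quinn and Saskia each take ₹25,000; Wendel's ₹25,000 share passes to Wendel's issue.
Wendel's share (₹25,000) is divided into 2 shares of ₹12,500: Anna and Idris each take ₹12,500.

Idris receives ₹12,500.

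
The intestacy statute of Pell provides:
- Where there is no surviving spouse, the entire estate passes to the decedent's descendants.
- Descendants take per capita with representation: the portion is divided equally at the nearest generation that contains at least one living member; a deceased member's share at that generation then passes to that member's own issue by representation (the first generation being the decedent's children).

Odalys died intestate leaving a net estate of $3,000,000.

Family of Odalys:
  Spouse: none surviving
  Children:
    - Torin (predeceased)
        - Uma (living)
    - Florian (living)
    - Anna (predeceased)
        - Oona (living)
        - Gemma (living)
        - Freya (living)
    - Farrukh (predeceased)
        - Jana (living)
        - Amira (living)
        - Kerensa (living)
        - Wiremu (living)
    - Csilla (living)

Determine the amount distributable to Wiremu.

The entire $3,000,000 passes to the descendants.
That amount ($3,000,000) is divided into 5 shares of $600,000: Florian and Csilla each take $600,000; Torin's $600,000 share passes to Torin's issue; Anna's $600,000 share passes to Anna's issue; Farrukh's $600,000 share passes to Farrukh's issue.
Torin's share ($600,000) passes entirely to Uma.
Anna's share ($600,000) is divided into 3 shares of $200,000: Oona, Gemma, and Freya each take $200,000.
Farrukh's share ($600,000) is divided into 4 shares of $150,000: Jana, Amira, Kerensa, and Wiremu each take $150,000.

Wiremu receives $150,000.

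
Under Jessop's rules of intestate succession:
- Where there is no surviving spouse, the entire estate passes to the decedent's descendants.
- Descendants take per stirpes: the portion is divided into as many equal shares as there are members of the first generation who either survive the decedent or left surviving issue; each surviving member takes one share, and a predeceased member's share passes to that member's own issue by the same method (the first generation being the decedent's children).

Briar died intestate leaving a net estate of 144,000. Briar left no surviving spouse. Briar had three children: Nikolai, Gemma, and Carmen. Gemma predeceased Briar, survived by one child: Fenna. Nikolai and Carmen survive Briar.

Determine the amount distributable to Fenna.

The entire 144,000 passes to the descendants.
That amount (144,000) is divided into 3 shares of 48,000: Nikolai and Carmen each take 48,000; Gemma's 48,000 share passes to Gemma's issue.
Gemma's share (48,000) passes entirely to Fenna.

Fenna receives 48,000.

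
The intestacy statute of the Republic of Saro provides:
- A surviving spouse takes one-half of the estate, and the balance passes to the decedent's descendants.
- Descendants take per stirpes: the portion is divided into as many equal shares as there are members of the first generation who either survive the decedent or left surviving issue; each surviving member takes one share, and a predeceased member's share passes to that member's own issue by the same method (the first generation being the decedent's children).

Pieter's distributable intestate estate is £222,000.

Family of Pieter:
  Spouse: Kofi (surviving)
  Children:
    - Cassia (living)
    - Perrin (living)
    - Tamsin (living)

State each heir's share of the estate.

Kofi takes one-half of £222,000 = £111,000. The remaining £111,000 passes to the descendants.
The descendants' portion (£111,000) is divided into 3 shares of £37,000: Cassia, Perrin, and Tamsin each take £37,000.

Kofi: £111,000; Cassia: £37,000; Perrin: £37,000; Tamsin: £37,000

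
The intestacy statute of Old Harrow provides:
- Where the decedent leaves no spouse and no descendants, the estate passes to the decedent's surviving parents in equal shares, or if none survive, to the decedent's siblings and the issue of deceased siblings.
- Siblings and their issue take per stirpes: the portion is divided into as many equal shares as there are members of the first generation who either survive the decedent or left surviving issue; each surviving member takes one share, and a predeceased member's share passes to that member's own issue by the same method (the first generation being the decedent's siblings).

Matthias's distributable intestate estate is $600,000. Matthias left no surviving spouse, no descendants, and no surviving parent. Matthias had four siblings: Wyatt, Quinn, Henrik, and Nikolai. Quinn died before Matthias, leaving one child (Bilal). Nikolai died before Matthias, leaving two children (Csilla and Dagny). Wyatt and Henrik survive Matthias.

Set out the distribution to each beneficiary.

The entire $600,000 passes to the siblings and their issue.
That amount ($600,000) is divided into 4 shares of $150,000: Wyatt and Henrik each take $150,000; Quinn's $150,000 share passes to Quinn's issue; Nikolai's $150,000 share passes to Nikolai's issue.
Quinn's share ($150,000) passes entirely to Bilal.
Nikolai's share ($150,000) is divided into 2 shares of $75,000: Csilla and Dagny each take $75,000.

Wyatt: $150,000; Bilal: $150,000; Henrik: $150,000; Csilla: $75,000; Dagny: $75,000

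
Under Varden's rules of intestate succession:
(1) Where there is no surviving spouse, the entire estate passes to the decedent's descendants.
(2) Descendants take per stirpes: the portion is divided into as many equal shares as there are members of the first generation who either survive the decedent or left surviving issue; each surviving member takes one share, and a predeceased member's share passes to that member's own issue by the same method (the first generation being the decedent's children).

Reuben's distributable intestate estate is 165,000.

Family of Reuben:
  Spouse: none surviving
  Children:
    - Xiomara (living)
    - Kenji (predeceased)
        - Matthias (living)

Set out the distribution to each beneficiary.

The entire 165,000 passes to the descendants.
That amount (165,000) is divided into 2 shares of 82,500: Xiomara takes 82,500; Kenji's 82,500 share passes to Kenji's issue.
Kenji's share (82,500) passes entirely to Matthias.

Xiomara: 82,500; Matthias: 82,500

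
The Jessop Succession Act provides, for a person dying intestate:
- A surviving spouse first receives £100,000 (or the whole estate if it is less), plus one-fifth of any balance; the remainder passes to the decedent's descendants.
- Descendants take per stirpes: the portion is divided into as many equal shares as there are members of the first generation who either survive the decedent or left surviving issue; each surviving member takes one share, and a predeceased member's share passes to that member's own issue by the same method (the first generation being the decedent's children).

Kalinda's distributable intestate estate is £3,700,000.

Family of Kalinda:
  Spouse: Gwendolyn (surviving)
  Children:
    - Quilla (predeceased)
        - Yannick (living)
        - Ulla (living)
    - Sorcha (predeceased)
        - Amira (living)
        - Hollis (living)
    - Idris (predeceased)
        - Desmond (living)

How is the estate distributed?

Gwendolyn first takes £100,000, leaving a balance of £3,600,000. Gwendolyn then takes one-fifth of the balance (£720,000), for a total of £820,000. The remaining £2,880,000 passes to the descendants.
The descendants' portion (£2,880,000) is divided into 3 shares of £960,000: Quilla's £960,000 share passes to Quilla's issue; Sorcha's £960,000 share passes to Sorcha's issue; Idris's £960,000 share passes to Idris's issue.
Quilla's share (£960,000) is divided into 2 shares of £480,000: Yannick and Ulla each take £480,000.
Sorcha's share (£960,000) is divided into 2 shares of £480,000: Amira and Hollis each take £480,000.
Idris's share (£960,000) passes entirely to Desmond.

Gwendolyn: £820,000; Yannick: £480,000; Ulla: £480,000; Amira: £480,000; Hollis: £480,000; Desmond: £960,000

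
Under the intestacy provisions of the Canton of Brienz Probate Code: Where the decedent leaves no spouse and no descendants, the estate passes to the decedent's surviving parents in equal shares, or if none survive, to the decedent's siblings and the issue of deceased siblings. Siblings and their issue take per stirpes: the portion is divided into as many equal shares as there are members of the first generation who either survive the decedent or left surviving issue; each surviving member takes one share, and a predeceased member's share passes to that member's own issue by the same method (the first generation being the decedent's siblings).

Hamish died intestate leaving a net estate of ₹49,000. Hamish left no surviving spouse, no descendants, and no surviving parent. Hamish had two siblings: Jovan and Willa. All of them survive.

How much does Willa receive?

The entire ₹49,000 passes to the siblings and their issue.
That amount (₹49,000) is divided into 2 shares of ₹24,500: Jovan and Willa each take ₹24,500.

Willa receives ₹24,500.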